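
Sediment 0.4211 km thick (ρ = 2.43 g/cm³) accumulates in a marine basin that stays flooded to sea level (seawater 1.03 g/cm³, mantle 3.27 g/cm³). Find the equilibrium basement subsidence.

0.263 km

Submarine loading: the sediment displaces seawater, and the subsidence is in turn flooded, so s (ρ_m − ρ_w) = t (ρ_sed − ρ_w).
s = 0.4211 km × (2.43 − 1.03) / (3.27 − 1.03) = 0.263 km.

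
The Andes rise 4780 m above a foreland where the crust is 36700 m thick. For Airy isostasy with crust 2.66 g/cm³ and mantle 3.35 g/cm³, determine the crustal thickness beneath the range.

59900 m

Root depth r = h ρ_c / (ρ_m − ρ_c) = 4780 m × 2.66 / 0.69 = 18430 m.
Total thickness = T + h + r = 36700 m + 4780 m + 18430 m = 59900 m.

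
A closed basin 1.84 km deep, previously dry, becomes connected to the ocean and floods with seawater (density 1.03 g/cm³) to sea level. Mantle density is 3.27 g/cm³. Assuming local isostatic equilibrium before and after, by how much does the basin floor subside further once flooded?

After flooding the water column is d + s deep. Its weight must equal the weight of mantle displaced by the extra subsidence s: (d + s) ρ_w = s ρ_m.
s = d ρ_w / (ρ_m − ρ_w) = 1.84 km × 1.03/(3.27 − 1.03) = 0.846 km.

0.846 km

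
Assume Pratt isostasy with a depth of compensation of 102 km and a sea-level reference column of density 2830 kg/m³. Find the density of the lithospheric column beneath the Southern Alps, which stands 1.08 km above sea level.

Pratt balance: ρ_ref D = ρ (D + h).
ρ = ρ_ref D/(D + h) = 2830 × 102 km/(102 km + 1.08 km) = 2800 kg/m³.

2800 kg/m³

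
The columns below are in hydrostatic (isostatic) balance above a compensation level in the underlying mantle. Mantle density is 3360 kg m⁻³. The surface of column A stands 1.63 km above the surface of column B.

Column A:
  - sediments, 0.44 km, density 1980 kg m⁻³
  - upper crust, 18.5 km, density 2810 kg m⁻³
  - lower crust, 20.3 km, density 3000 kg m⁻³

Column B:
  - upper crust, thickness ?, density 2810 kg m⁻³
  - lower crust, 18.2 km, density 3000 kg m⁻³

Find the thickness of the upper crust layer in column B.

11 km

Take the compensation level at the base of the deeper column (depth z_c below the surface of column A) and equate Σ ρ_i t_i down to z_c; mantle fills any gap and the z_c terms cancel.
Column A: 0.44×1980 + 18.5×2810 + 20.3×3000 + (z_c − 39.24)×3360
Column B: 1.63×0 + x×2810 + 18.2×3000 + (z_c − 1.63 − 18.2 − x)×3360
The z_c×3360 term appears on both sides and cancels. Collect the known terms of each column as K = Σ(ρt)_known − 3360 × (depth of known layers): K_A = 113756.2 − 3360×39.24 = −18090.2; K_B = 54600 − 3360×(1.63 + 18.2) = −12028.8.
Balance: K_A = K_B − x×(3360 − 2810), so x = (K_B − K_A)/(3360 − 2810) = 6061.4/550 = 11 km.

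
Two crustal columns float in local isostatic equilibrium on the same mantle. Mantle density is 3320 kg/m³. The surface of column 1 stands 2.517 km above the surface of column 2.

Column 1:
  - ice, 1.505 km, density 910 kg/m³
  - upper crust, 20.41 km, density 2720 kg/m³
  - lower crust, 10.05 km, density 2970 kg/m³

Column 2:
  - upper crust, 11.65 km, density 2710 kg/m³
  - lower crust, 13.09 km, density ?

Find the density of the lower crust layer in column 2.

3020 kg/m³

Take the compensation level at the base of the deeper column (depth z_c below the surface of column 1) and equate Σ ρ_i t_i down to z_c; mantle fills any gap and the z_c terms cancel.
Column 1: 1.505×910 + 20.41×2720 + 10.05×2970 + (z_c − 31.965)×3320
Column 2: 2.517×0 + 11.65×2710 + 13.09×ρ + (z_c − 2.517 − 24.74)×3320
The z_c×3320 term appears on both sides and cancels. Collect the known terms of each column as K = Σ(ρt)_known − 3320 × (depth of known layers): K_1 = 86733.25 − 3320×31.965 = −19390.55; K_2 = 31571.5 − 3320×(2.517 + 24.74) = −58921.74.
Balance: K_1 = K_2 + 13.09×ρ, so ρ = (K_1 − K_2)/13.09 = 39531.2/13.09 = 3020 kg/m³.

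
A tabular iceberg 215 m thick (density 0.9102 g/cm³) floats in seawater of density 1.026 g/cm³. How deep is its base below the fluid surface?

191 m

Draft d = t ρ_obj/ρ_fluid = 215 m × 0.9102/1.026 = 191 m.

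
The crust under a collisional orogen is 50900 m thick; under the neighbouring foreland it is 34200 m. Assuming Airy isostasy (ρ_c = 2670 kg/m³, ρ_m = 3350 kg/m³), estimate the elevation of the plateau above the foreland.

Excess crust Δ = 50900 m − 34200 m = 16700 m, split between elevation h and root r with h + r = Δ.
Airy balance ρ_c h = (ρ_m − ρ_c) r gives r = h ρ_c/(ρ_m − ρ_c), so h (1 + ρ_c/(ρ_m − ρ_c)) = Δ, i.e. h = Δ (ρ_m − ρ_c)/ρ_m.
h = 16700 m × 680/3350 = 3390 m.

3390 m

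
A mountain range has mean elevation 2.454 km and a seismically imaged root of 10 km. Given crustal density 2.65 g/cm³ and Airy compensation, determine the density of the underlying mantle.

3.3 g/cm³

Airy balance: ρ_c h = (ρ_m − ρ_c) r → ρ_m = ρ_c (1 + h/r).
ρ_m = 2.65 × (1 + 2.454 km/10 km) = 3.3 g/cm³.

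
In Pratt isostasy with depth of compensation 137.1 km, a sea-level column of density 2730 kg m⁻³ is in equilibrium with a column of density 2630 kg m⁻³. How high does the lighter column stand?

5.21 km

ρ_ref D = ρ (D + h) → h = D (ρ_ref − ρ)/ρ.
h = 137.1 km × (2730 − 2630)/2630 = 5.21 km.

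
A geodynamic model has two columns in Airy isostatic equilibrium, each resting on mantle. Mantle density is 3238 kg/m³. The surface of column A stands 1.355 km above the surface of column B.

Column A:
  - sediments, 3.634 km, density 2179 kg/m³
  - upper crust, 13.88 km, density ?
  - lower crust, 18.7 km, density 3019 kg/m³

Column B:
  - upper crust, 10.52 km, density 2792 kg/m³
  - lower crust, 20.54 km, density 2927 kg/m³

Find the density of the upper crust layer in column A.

2700 kg/m³

Take the compensation level at the base of the deeper column (depth z_c below the surface of column A) and equate Σ ρ_i t_i down to z_c; mantle fills any gap and the z_c terms cancel.
Column A: 3.634×2179 + 13.88×ρ + 18.7×3019 + (z_c − 36.214)×3238
Column B: 1.355×0 + 10.52×2792 + 20.54×2927 + (z_c − 1.355 − 31.06)×3238
The z_c×3238 term appears on both sides and cancels. Collect the known terms of each column as K = Σ(ρt)_known − 3238 × (depth of known layers): K_A = 64373.786 − 3238×36.214 = −52887.146; K_B = 89492.42 − 3238×(1.355 + 31.06) = −15467.35.
Balance: K_A + 13.88×ρ = K_B, so ρ = (K_B − K_A)/13.88 = 37419.8/13.88 = 2700 kg/m³.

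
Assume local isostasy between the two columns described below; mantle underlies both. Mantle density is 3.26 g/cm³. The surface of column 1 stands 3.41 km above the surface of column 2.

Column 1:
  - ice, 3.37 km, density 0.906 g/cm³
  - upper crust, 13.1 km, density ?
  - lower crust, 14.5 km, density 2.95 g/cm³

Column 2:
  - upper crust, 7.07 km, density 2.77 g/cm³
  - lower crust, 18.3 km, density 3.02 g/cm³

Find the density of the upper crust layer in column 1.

2.76 g/cm³

Take the compensation level at the base of the deeper column (depth z_c below the surface of column 1) and equate Σ ρ_i t_i down to z_c; mantle fills any gap and the z_c terms cancel.
Column 1: 3.37×0.906 + 13.1×ρ + 14.5×2.95 + (z_c − 30.97)×3.26
Column 2: 3.41×0 + 7.07×2.77 + 18.3×3.02 + (z_c − 3.41 − 25.37)×3.26
The z_c×3.26 term appears on both sides and cancels. Collect the known terms of each column as K = Σ(ρt)_known − 3.26 × (depth of known layers): K_1 = 45.82822 − 3.26×30.97 = −55.13398; K_2 = 74.8499 − 3.26×(3.41 + 25.37) = −18.9729.
Balance: K_1 + 13.1×ρ = K_2, so ρ = (K_2 − K_1)/13.1 = 36.1611/13.1 = 2.76 g/cm³.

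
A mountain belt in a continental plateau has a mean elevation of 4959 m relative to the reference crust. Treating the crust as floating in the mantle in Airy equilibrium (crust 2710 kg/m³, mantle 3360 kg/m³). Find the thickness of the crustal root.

In Airy isostatic equilibrium: the weight of the topography is balanced by the buoyancy of the root, ρ_c h = (ρ_m − ρ_c) r.
r = h · ρ_c / (ρ_m − ρ_c) = 4959 m × 2710 / (3360 − 2710) = 20700 m.

20700 m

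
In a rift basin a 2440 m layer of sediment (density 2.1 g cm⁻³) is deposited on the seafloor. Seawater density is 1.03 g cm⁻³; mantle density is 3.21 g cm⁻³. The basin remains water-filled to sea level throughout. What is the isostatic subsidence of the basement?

1200 m

Submarine loading: the sediment displaces seawater, and the subsidence is in turn flooded, so s (ρ_m − ρ_w) = t (ρ_sed − ρ_w).
s = 2440 m × (2.1 − 1.03) / (3.21 − 1.03) = 1200 m.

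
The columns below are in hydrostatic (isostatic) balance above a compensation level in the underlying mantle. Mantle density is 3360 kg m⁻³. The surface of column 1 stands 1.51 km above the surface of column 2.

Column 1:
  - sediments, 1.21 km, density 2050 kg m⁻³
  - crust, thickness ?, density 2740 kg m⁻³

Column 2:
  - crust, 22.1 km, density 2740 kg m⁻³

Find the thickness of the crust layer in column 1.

Take the compensation level at the base of the deeper column (depth z_c below the surface of column 1) and equate Σ ρ_i t_i down to z_c; mantle fills any gap and the z_c terms cancel.
Column 1: 1.21×2050 + x×2740 + (z_c − 1.21 − x)×3360
Column 2: 1.51×0 + 22.1×2740 + (z_c − 1.51 − 22.1)×3360
The z_c×3360 term appears on both sides and cancels. Collect the known terms of each column as K = Σ(ρt)_known − 3360 × (depth of known layers): K_1 = 2480.5 − 3360×1.21 = −1585.1; K_2 = 60554 − 3360×(1.51 + 22.1) = −18775.6.
Balance: K_1 − x×(3360 − 2740) = K_2, so x = (K_1 − K_2)/(3360 − 2740) = 17190.5/620 = 27.7 km.

27.7 km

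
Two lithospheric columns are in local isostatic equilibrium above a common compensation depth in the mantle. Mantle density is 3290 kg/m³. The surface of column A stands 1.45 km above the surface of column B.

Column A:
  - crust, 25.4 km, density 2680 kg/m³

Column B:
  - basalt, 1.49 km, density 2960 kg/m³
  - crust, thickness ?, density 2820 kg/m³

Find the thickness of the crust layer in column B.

21.8 km

Take the compensation level at the base of the deeper column (depth z_c below the surface of column A) and equate Σ ρ_i t_i down to z_c; mantle fills any gap and the z_c terms cancel.
Column A: 25.4×2680 + (z_c − 25.4)×3290
Column B: 1.45×0 + 1.49×2960 + x×2820 + (z_c − 1.45 − 1.49 − x)×3290
The z_c×3290 term appears on both sides and cancels. Collect the known terms of each column as K = Σ(ρt)_known − 3290 × (depth of known layers): K_A = 68072 − 3290×25.4 = −15494; K_B = 4410.4 − 3290×(1.45 + 1.49) = −5262.2.
Balance: K_A = K_B − x×(3290 − 2820), so x = (K_B − K_A)/(3290 − 2820) = 10231.8/470 = 21.8 km.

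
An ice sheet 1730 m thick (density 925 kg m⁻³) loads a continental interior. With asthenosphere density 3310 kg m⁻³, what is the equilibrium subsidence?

483 m

In Airy isostatic equilibrium: the ice load ρ_ice t is balanced by mantle displaced below, ρ_m s.
s = t ρ_ice / ρ_m = 1730 m × 925/3310 = 483 m.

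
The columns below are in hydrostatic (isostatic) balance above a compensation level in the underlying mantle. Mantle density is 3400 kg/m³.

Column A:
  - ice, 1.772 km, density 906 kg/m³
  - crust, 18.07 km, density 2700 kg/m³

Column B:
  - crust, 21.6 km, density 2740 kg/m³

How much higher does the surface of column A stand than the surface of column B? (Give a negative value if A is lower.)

For any compensation level in the mantle, the mantle terms cancel and isostasy reduces to e = (Σt_A − Σt_B) − (Σ(ρt)_A − Σ(ρt)_B) / ρ_m.
Σt_A = 19.842 km; Σt_B = 21.6 km; Σ(ρt)_A = 50394.432; Σ(ρt)_B = 59184 (in km·kg/m³).
e = (19.842 − 21.6) − (50394.432 − 59184) / 3400 = 0.827 km.

0.827 km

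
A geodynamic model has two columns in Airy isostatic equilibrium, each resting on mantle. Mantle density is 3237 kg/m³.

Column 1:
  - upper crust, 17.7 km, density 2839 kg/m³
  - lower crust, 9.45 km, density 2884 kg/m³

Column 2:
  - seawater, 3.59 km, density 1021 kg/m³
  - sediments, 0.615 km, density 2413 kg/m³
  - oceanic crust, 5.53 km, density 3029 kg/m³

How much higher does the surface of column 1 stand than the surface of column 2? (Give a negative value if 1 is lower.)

0.237 km

For any compensation level in the mantle, the mantle terms cancel and isostasy reduces to e = (Σt_1 − Σt_2) − (Σ(ρt)_1 − Σ(ρt)_2) / ρ_m.
Σt_1 = 27.15 km; Σt_2 = 9.735 km; Σ(ρt)_1 = 77504.1; Σ(ρt)_2 = 21899.755 (in km·kg/m³).
e = (27.15 − 9.735) − (77504.1 − 21899.755) / 3237 = 0.237 km.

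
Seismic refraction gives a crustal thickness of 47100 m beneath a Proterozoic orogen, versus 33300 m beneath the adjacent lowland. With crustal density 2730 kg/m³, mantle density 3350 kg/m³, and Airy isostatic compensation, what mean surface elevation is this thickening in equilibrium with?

2550 m

Excess crust Δ = 47100 m − 33300 m = 13800 m, split between elevation h and root r with h + r = Δ.
Airy balance ρ_c h = (ρ_m − ρ_c) r gives r = h ρ_c/(ρ_m − ρ_c), so h (1 + ρ_c/(ρ_m − ρ_c)) = Δ, i.e. h = Δ (ρ_m − ρ_c)/ρ_m.
h = 13800 m × 620/3350 = 2550 m.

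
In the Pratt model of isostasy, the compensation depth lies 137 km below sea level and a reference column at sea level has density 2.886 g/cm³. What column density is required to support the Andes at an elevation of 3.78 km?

2.81 g/cm³

Pratt balance: ρ_ref D = ρ (D + h).
ρ = ρ_ref D/(D + h) = 2.886 × 137 km/(137 km + 3.78 km) = 2.81 g/cm³.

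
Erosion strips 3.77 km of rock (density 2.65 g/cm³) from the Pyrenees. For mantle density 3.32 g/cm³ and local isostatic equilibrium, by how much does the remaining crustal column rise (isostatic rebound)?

Unloading: uplift u = e ρ_c/ρ_m = 3.77 km × 2.65/3.32 = 3.01 km.

3.01 km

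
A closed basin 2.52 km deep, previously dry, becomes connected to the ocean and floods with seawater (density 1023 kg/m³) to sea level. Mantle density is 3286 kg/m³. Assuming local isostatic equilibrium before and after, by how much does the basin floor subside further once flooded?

After flooding the water column is d + s deep. Its weight must equal the weight of mantle displaced by the extra subsidence s: (d + s) ρ_w = s ρ_m.
s = d ρ_w / (ρ_m − ρ_w) = 2.52 km × 1023/(3286 − 1023) = 1.14 km.

1.14 km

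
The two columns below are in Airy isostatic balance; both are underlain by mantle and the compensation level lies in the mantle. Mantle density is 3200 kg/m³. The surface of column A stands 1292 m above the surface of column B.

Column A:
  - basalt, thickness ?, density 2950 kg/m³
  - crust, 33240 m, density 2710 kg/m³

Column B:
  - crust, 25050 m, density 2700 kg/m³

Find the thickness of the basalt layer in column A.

1490 m

Take the compensation level at the base of the deeper column (depth z_c below the surface of column A) and equate Σ ρ_i t_i down to z_c; mantle fills any gap and the z_c terms cancel.
Column A: x×2950 + 33240×2710 + (z_c − 33240 − x)×3200
Column B: 1292×0 + 25050×2700 + (z_c − 1292 − 25050)×3200
The z_c×3200 term appears on both sides and cancels. Collect the known terms of each column as K = Σ(ρt)_known − 3200 × (depth of known layers): K_A = 90080400 − 3200×33240 = −16287600; K_B = 67635000 − 3200×(1292 + 25050) = −16659400.
Balance: K_A − x×(3200 − 2950) = K_B, so x = (K_A − K_B)/(3200 − 2950) = 371800/250 = 1490 m.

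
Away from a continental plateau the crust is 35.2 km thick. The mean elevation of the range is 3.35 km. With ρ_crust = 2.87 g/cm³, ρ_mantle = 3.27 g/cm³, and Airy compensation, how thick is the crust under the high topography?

62.6 km

Root depth r = h ρ_c / (ρ_m − ρ_c) = 3.35 km × 2.87 / 0.4 = 24.04 km.
Total thickness = T + h + r = 35.2 km + 3.35 km + 24.04 km = 62.6 km.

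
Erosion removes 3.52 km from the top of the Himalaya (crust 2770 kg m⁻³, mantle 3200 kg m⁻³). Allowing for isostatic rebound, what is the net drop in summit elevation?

0.473 km

Rebound u = e ρ_c/ρ_m = 3.52 km × 2770/3200 = 3.047 km.
Net surface drop = e − u = 3.52 km − 3.047 km = e (ρ_m − ρ_c)/ρ_m = 0.473 km.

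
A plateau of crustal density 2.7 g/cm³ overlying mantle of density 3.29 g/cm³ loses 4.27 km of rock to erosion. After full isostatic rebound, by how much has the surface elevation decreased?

Rebound u = e ρ_c/ρ_m = 4.27 km × 2.7/3.29 = 3.504 km.
Net surface drop = e − u = 4.27 km − 3.504 km = e (ρ_m − ρ_c)/ρ_m = 0.766 km.

0.766 km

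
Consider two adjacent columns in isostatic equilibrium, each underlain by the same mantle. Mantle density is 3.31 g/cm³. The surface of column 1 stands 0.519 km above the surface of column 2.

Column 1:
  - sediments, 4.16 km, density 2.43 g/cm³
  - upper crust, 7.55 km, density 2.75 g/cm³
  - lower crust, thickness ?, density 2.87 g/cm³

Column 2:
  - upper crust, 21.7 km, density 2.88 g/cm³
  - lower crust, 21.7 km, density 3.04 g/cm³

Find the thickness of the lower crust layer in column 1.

Take the compensation level at the base of the deeper column (depth z_c below the surface of column 1) and equate Σ ρ_i t_i down to z_c; mantle fills any gap and the z_c terms cancel.
Column 1: 4.16×2.43 + 7.55×2.75 + x×2.87 + (z_c − 11.71 − x)×3.31
Column 2: 0.519×0 + 21.7×2.88 + 21.7×3.04 + (z_c − 0.519 − 43.4)×3.31
The z_c×3.31 term appears on both sides and cancels. Collect the known terms of each column as K = Σ(ρt)_known − 3.31 × (depth of known layers): K_1 = 30.8713 − 3.31×11.71 = −7.8888; K_2 = 128.464 − 3.31×(0.519 + 43.4) = −16.90789.
Balance: K_1 − x×(3.31 − 2.87) = K_2, so x = (K_1 − K_2)/(3.31 − 2.87) = 9.01909/0.44 = 20.5 km.

20.5 km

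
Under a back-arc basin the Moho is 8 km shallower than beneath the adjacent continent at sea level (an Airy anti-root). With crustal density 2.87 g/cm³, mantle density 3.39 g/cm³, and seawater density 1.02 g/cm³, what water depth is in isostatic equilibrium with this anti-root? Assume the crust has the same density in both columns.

Replacing a thickness d of crust by seawater at the top must be balanced by replacing crust with mantle at the base: d (ρ_c − ρ_w) = a (ρ_m − ρ_c).
d = a (ρ_m − ρ_c)/(ρ_c − ρ_w) = 8 km × 0.52/1.85 = 2.25 km.

2.25 km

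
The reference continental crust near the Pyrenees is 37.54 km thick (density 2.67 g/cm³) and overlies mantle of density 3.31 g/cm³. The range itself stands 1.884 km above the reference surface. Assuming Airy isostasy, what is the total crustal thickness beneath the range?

Root depth r = h ρ_c / (ρ_m − ρ_c) = 1.884 km × 2.67 / 0.64 = 7.86 km.
Total thickness = T + h + r = 37.54 km + 1.884 km + 7.86 km = 47.3 km.

47.3 km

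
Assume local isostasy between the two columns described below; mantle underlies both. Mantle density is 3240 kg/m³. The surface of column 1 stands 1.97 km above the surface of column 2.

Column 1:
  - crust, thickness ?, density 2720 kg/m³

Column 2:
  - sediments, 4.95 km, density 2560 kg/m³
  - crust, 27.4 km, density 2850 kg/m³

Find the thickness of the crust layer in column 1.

Take the compensation level at the base of the deeper column (depth z_c below the surface of column 1) and equate Σ ρ_i t_i down to z_c; mantle fills any gap and the z_c terms cancel.
Column 1: x×2720 + (z_c − 0 − x)×3240
Column 2: 1.97×0 + 4.95×2560 + 27.4×2850 + (z_c − 1.97 − 32.35)×3240
The z_c×3240 term appears on both sides and cancels. Collect the known terms of each column as K = Σ(ρt)_known − 3240 × (depth of known layers): K_1 = 0 − 3240×0 = 0; K_2 = 90762 − 3240×(1.97 + 32.35) = −20434.8.
Balance: K_1 − x×(3240 − 2720) = K_2, so x = (K_1 − K_2)/(3240 − 2720) = 20434.8/520 = 39.3 km.

39.3 km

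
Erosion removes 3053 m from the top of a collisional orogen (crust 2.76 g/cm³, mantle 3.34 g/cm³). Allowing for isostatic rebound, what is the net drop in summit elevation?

Rebound u = e ρ_c/ρ_m = 3053 m × 2.76/3.34 = 2523 m.
Net surface drop = e − u = 3053 m − 2523 m = e (ρ_m − ρ_c)/ρ_m = 530 m.

530 m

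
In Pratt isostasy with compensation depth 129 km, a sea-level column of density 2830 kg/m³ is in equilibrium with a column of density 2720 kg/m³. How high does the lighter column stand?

5.22 km

ρ_ref D = ρ (D + h) → h = D (ρ_ref − ρ)/ρ.
h = 129 km × (2830 − 2720)/2720 = 5.22 km.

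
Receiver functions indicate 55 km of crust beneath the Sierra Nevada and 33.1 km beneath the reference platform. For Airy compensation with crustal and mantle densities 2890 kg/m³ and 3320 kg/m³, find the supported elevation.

Excess crust Δ = 55 km − 33.1 km = 21.9 km, split between elevation h and root r with h + r = Δ.
Airy balance ρ_c h = (ρ_m − ρ_c) r gives r = h ρ_c/(ρ_m − ρ_c), so h (1 + ρ_c/(ρ_m − ρ_c)) = Δ, i.e. h = Δ (ρ_m − ρ_c)/ρ_m.
h = 21.9 km × 430/3320 = 2.84 km.

2.84 km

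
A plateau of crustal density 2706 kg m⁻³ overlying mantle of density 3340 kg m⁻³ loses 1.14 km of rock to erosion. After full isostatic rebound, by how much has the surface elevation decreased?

Rebound u = e ρ_c/ρ_m = 1.14 km × 2706/3340 = 0.9236 km.
Net surface drop = e − u = 1.14 km − 0.9236 km = e (ρ_m − ρ_c)/ρ_m = 0.216 km.

0.216 km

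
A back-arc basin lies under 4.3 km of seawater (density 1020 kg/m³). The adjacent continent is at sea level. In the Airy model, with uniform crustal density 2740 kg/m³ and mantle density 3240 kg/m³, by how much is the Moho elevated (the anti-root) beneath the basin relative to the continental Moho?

14.8 km

Isostatic balance requires: replacing crust with seawater at the top is compensated by replacing crust with mantle at the base: d (ρ_c − ρ_w) = a (ρ_m − ρ_c).
a = d (ρ_c − ρ_w)/(ρ_m − ρ_c) = 4.3 km × 1720/500 = 14.8 km.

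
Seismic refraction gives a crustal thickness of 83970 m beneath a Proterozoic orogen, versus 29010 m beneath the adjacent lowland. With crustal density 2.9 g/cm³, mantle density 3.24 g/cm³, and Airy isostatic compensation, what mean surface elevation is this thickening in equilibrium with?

5770 m

Excess crust Δ = 83970 m − 29010 m = 54960 m, split between elevation h and root r with h + r = Δ.
Airy balance ρ_c h = (ρ_m − ρ_c) r gives r = h ρ_c/(ρ_m − ρ_c), so h (1 + ρ_c/(ρ_m − ρ_c)) = Δ, i.e. h = Δ (ρ_m − ρ_c)/ρ_m.
h = 54960 m × 0.34/3.24 = 5770 m.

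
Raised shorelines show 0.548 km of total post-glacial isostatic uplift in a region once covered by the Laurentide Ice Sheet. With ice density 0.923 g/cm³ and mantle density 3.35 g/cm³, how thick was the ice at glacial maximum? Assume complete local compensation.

u = t ρ_ice/ρ_m → t = u ρ_m/ρ_ice = 0.548 km × 3.35/0.923 = 1.99 km.

1.99 km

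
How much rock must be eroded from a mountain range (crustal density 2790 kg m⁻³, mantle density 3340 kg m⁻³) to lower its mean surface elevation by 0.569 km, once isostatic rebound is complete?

3.46 km

Net drop Δ = e − u = e − e ρ_c/ρ_m = e (ρ_m − ρ_c)/ρ_m.
e = Δ ρ_m/(ρ_m − ρ_c) = 0.569 km × 3340/550 = 3.46 km.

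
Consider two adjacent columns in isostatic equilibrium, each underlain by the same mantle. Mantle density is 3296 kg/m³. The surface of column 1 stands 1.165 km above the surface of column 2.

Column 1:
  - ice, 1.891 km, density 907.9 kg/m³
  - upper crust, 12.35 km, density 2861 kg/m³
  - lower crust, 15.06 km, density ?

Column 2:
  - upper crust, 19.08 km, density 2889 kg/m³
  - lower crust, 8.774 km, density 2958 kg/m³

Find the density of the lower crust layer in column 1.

Take the compensation level at the base of the deeper column (depth z_c below the surface of column 1) and equate Σ ρ_i t_i down to z_c; mantle fills any gap and the z_c terms cancel.
Column 1: 1.891×907.9 + 12.35×2861 + 15.06×ρ + (z_c − 29.301)×3296
Column 2: 1.165×0 + 19.08×2889 + 8.774×2958 + (z_c − 1.165 − 27.854)×3296
The z_c×3296 term appears on both sides and cancels. Collect the known terms of each column as K = Σ(ρt)_known − 3296 × (depth of known layers): K_1 = 37050.1889 − 3296×29.301 = −59525.9071; K_2 = 81075.612 − 3296×(1.165 + 27.854) = −14571.012.
Balance: K_1 + 15.06×ρ = K_2, so ρ = (K_2 − K_1)/15.06 = 44954.9/15.06 = 2990 kg/m³.

2990 kg/m³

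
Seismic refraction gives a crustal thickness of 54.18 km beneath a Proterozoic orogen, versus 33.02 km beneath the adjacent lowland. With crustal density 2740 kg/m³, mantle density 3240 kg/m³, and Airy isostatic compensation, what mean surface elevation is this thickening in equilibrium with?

3.27 km

Excess crust Δ = 54.18 km − 33.02 km = 21.16 km, split between elevation h and root r with h + r = Δ.
Airy balance ρ_c h = (ρ_m − ρ_c) r gives r = h ρ_c/(ρ_m − ρ_c), so h (1 + ρ_c/(ρ_m − ρ_c)) = Δ, i.e. h = Δ (ρ_m − ρ_c)/ρ_m.
h = 21.16 km × 500/3240 = 3.27 km.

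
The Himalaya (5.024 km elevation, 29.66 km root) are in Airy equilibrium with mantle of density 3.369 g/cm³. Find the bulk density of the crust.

2.88 g/cm³

ρ_c h = (ρ_m − ρ_c) r → ρ_c (h + r) = ρ_m r → ρ_c = ρ_m r / (h + r).
ρ_c = 3.369 × 29.66 km / (5.024 km + 29.66 km) = 2.88 g/cm³.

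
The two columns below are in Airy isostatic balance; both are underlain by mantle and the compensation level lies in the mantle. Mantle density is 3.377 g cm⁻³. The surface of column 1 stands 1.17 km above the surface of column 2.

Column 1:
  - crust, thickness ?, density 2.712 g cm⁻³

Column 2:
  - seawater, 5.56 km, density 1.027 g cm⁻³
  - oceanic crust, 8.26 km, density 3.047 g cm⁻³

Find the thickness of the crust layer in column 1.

29.7 km

Take the compensation level at the base of the deeper column (depth z_c below the surface of column 1) and equate Σ ρ_i t_i down to z_c; mantle fills any gap and the z_c terms cancel.
Column 1: x×2.712 + (z_c − 0 − x)×3.377
Column 2: 1.17×0 + 5.56×1.027 + 8.26×3.047 + (z_c − 1.17 − 13.82)×3.377
The z_c×3.377 term appears on both sides and cancels. Collect the known terms of each column as K = Σ(ρt)_known − 3.377 × (depth of known layers): K_1 = 0 − 3.377×0 = 0; K_2 = 30.87834 − 3.377×(1.17 + 13.82) = −19.74289.
Balance: K_1 − x×(3.377 − 2.712) = K_2, so x = (K_1 − K_2)/(3.377 − 2.712) = 19.7429/0.665 = 29.7 km.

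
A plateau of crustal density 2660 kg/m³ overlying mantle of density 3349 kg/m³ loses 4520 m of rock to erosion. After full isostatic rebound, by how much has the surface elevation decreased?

930 m

Rebound u = e ρ_c/ρ_m = 4520 m × 2660/3349 = 3590 m.
Net surface drop = e − u = 4520 m − 3590 m = e (ρ_m − ρ_c)/ρ_m = 930 m.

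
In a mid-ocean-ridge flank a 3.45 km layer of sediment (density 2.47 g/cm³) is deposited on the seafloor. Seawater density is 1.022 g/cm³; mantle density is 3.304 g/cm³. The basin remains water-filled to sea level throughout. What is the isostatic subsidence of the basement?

2.19 km

Submarine loading: the sediment displaces seawater, and the subsidence is in turn flooded, so s (ρ_m − ρ_w) = t (ρ_sed − ρ_w).
s = 3.45 km × (2.47 − 1.022) / (3.304 − 1.022) = 2.19 km.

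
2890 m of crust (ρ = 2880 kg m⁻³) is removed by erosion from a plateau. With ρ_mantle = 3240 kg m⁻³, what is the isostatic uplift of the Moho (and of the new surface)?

2570 m

Unloading: uplift u = e ρ_c/ρ_m = 2890 m × 2880/3240 = 2570 m.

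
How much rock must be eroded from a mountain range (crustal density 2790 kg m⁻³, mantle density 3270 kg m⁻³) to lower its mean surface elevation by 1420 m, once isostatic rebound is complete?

9670 m

Net drop Δ = e − u = e − e ρ_c/ρ_m = e (ρ_m − ρ_c)/ρ_m.
e = Δ ρ_m/(ρ_m − ρ_c) = 1420 m × 3270/480 = 9670 m.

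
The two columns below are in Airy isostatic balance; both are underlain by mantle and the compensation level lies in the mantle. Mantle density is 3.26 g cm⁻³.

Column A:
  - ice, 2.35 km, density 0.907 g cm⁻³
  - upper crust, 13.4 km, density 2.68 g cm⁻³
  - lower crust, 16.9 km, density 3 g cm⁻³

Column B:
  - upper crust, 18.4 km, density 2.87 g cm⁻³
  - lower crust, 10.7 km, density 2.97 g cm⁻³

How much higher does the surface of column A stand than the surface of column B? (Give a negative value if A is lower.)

For any compensation level in the mantle, the mantle terms cancel and isostasy reduces to e = (Σt_A − Σt_B) − (Σ(ρt)_A − Σ(ρt)_B) / ρ_m.
Σt_A = 32.65 km; Σt_B = 29.1 km; Σ(ρt)_A = 88.74345; Σ(ρt)_B = 84.587 (in km·g cm⁻³).
e = (32.65 − 29.1) − (88.74345 − 84.587) / 3.26 = 2.28 km.

2.28 km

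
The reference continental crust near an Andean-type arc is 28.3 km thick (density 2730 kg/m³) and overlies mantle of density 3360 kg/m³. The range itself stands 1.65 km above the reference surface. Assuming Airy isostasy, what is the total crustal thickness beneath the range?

Root depth r = h ρ_c / (ρ_m − ρ_c) = 1.65 km × 2730 / 630 = 7.15 km.
Total thickness = T + h + r = 28.3 km + 1.65 km + 7.15 km = 37.1 km.

37.1 km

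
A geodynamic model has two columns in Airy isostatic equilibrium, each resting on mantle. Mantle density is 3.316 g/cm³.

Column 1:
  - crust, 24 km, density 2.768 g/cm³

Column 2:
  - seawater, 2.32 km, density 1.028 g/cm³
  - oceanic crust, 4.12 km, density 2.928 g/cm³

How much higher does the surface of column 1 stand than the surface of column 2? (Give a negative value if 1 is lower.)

For any compensation level in the mantle, the mantle terms cancel and isostasy reduces to e = (Σt_1 − Σt_2) − (Σ(ρt)_1 − Σ(ρt)_2) / ρ_m.
Σt_1 = 24 km; Σt_2 = 6.44 km; Σ(ρt)_1 = 66.432; Σ(ρt)_2 = 14.44832 (in km·g/cm³).
e = (24 − 6.44) − (66.432 − 14.44832) / 3.316 = 1.88 km.

1.88 km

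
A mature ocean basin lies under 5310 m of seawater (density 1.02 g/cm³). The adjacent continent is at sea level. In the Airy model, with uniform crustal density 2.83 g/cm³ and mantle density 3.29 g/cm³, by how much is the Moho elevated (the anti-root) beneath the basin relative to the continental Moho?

For local isostatic compensation: replacing crust with seawater at the top is compensated by replacing crust with mantle at the base: d (ρ_c − ρ_w) = a (ρ_m − ρ_c).
a = d (ρ_c − ρ_w)/(ρ_m − ρ_c) = 5310 m × 1.81/0.46 = 20900 m.

20900 m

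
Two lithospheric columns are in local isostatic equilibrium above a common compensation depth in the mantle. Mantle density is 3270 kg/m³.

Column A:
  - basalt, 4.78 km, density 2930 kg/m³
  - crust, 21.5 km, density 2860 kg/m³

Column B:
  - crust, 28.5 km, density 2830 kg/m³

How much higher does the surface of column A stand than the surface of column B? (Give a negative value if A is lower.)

For any compensation level in the mantle, the mantle terms cancel and isostasy reduces to e = (Σt_A − Σt_B) − (Σ(ρt)_A − Σ(ρt)_B) / ρ_m.
Σt_A = 26.28 km; Σt_B = 28.5 km; Σ(ρt)_A = 75495.4; Σ(ρt)_B = 80655 (in km·kg/m³).
e = (26.28 − 28.5) − (75495.4 − 80655) / 3270 = −0.642 km.

−0.642 km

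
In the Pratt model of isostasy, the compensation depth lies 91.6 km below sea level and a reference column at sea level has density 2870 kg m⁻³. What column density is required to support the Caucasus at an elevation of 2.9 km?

2780 kg m⁻³

Pratt balance: ρ_ref D = ρ (D + h).
ρ = ρ_ref D/(D + h) = 2870 × 91.6 km/(91.6 km + 2.9 km) = 2780 kg m⁻³.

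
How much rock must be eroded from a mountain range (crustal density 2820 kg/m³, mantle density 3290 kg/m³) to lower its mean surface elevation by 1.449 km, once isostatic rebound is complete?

10.1 km

Net drop Δ = e − u = e − e ρ_c/ρ_m = e (ρ_m − ρ_c)/ρ_m.
e = Δ ρ_m/(ρ_m − ρ_c) = 1.449 km × 3290/470 = 10.1 km.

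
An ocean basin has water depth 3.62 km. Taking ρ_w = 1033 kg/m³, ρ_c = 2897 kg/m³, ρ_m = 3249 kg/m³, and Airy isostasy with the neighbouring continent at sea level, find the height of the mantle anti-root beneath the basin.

19.2 km

For local isostatic compensation: replacing crust with seawater at the top is compensated by replacing crust with mantle at the base: d (ρ_c − ρ_w) = a (ρ_m − ρ_c).
a = d (ρ_c − ρ_w)/(ρ_m − ρ_c) = 3.62 km × 1864/352 = 19.2 km.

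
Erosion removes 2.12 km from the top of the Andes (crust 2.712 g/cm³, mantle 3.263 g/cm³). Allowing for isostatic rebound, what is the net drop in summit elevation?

0.358 km

Rebound u = e ρ_c/ρ_m = 2.12 km × 2.712/3.263 = 1.762 km.
Net surface drop = e − u = 2.12 km − 1.762 km = e (ρ_m − ρ_c)/ρ_m = 0.358 km.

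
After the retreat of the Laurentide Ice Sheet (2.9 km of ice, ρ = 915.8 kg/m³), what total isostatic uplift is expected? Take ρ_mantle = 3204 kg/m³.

0.829 km

Removing the load lets mantle flow back in; uplift u satisfies ρ_ice t = ρ_m u.
u = t ρ_ice/ρ_m = 2.9 km × 915.8/3204 = 0.829 km.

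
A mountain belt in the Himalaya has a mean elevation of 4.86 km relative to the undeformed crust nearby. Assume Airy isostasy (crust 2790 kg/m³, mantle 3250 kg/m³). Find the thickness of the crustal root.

Balancing pressure at the compensation depth: the weight of the topography is balanced by the buoyancy of the root, ρ_c h = (ρ_m − ρ_c) r.
r = h · ρ_c / (ρ_m − ρ_c) = 4.86 km × 2790 / (3250 − 2790) = 29.5 km.

29.5 km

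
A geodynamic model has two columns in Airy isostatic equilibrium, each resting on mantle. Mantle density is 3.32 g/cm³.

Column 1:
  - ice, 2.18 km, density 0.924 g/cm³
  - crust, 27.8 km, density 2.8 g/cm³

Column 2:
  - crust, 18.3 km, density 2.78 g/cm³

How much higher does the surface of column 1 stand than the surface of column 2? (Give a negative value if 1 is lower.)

2.95 km

For any compensation level in the mantle, the mantle terms cancel and isostasy reduces to e = (Σt_1 − Σt_2) − (Σ(ρt)_1 − Σ(ρt)_2) / ρ_m.
Σt_1 = 29.98 km; Σt_2 = 18.3 km; Σ(ρt)_1 = 79.85432; Σ(ρt)_2 = 50.874 (in km·g/cm³).
e = (29.98 − 18.3) − (79.85432 − 50.874) / 3.32 = 2.95 km.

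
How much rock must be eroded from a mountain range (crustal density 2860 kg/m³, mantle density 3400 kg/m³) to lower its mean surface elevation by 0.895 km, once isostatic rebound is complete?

Net drop Δ = e − u = e − e ρ_c/ρ_m = e (ρ_m − ρ_c)/ρ_m.
e = Δ ρ_m/(ρ_m − ρ_c) = 0.895 km × 3400/540 = 5.64 km.

5.64 km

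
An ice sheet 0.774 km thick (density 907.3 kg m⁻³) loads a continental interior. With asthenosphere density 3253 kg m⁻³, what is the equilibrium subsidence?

Balancing pressure at the compensation depth: the ice load ρ_ice t is balanced by mantle displaced below, ρ_m s.
s = t ρ_ice / ρ_m = 0.774 km × 907.3/3253 = 0.216 km.

0.216 km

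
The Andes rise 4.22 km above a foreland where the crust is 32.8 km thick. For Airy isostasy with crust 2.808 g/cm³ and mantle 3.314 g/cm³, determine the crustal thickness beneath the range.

60.4 km

Root depth r = h ρ_c / (ρ_m − ρ_c) = 4.22 km × 2.808 / 0.506 = 23.42 km.
Total thickness = T + h + r = 32.8 km + 4.22 km + 23.42 km = 60.4 km.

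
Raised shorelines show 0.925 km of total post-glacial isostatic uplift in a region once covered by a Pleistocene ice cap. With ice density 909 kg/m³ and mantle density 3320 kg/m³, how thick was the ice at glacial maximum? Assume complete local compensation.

u = t ρ_ice/ρ_m → t = u ρ_m/ρ_ice = 0.925 km × 3320/909 = 3.38 km.

3.38 km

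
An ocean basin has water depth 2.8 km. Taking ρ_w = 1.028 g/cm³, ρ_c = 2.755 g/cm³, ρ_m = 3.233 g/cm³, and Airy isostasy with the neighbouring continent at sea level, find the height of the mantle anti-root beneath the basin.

10.1 km

For local isostatic compensation: replacing crust with seawater at the top is compensated by replacing crust with mantle at the base: d (ρ_c − ρ_w) = a (ρ_m − ρ_c).
a = d (ρ_c − ρ_w)/(ρ_m − ρ_c) = 2.8 km × 1.727/0.478 = 10.1 km.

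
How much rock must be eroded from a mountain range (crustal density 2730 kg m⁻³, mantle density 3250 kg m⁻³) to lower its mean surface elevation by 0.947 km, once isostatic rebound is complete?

Net drop Δ = e − u = e − e ρ_c/ρ_m = e (ρ_m − ρ_c)/ρ_m.
e = Δ ρ_m/(ρ_m − ρ_c) = 0.947 km × 3250/520 = 5.92 km.

5.92 km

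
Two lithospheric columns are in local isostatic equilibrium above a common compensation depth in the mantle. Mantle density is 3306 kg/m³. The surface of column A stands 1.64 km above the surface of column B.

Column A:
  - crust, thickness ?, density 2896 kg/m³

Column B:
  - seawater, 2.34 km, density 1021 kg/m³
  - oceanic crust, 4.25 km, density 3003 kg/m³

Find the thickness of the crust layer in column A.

Take the compensation level at the base of the deeper column (depth z_c below the surface of column A) and equate Σ ρ_i t_i down to z_c; mantle fills any gap and the z_c terms cancel.
Column A: x×2896 + (z_c − 0 − x)×3306
Column B: 1.64×0 + 2.34×1021 + 4.25×3003 + (z_c − 1.64 − 6.59)×3306
The z_c×3306 term appears on both sides and cancels. Collect the known terms of each column as K = Σ(ρt)_known − 3306 × (depth of known layers): K_A = 0 − 3306×0 = 0; K_B = 15151.89 − 3306×(1.64 + 6.59) = −12056.49.
Balance: K_A − x×(3306 − 2896) = K_B, so x = (K_A − K_B)/(3306 − 2896) = 12056.5/410 = 29.4 km.

29.4 km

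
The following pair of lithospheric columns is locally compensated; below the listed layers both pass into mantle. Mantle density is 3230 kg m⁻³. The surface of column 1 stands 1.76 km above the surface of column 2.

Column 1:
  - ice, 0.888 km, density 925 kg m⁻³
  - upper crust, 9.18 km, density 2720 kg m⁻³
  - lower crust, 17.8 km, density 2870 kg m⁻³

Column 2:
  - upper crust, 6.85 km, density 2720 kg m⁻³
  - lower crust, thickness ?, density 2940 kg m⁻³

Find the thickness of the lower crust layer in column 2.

13.6 km

Take the compensation level at the base of the deeper column (depth z_c below the surface of column 1) and equate Σ ρ_i t_i down to z_c; mantle fills any gap and the z_c terms cancel.
Column 1: 0.888×925 + 9.18×2720 + 17.8×2870 + (z_c − 27.868)×3230
Column 2: 1.76×0 + 6.85×2720 + x×2940 + (z_c − 1.76 − 6.85 − x)×3230
The z_c×3230 term appears on both sides and cancels. Collect the known terms of each column as K = Σ(ρt)_known − 3230 × (depth of known layers): K_1 = 76877 − 3230×27.868 = −13136.64; K_2 = 18632 − 3230×(1.76 + 6.85) = −9178.3.
Balance: K_1 = K_2 − x×(3230 − 2940), so x = (K_2 − K_1)/(3230 − 2940) = 3958.34/290 = 13.6 km.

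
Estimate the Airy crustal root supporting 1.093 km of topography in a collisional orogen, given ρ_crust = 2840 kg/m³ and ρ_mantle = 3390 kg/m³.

Isostatic balance requires: the weight of the topography is balanced by the buoyancy of the root, ρ_c h = (ρ_m − ρ_c) r.
r = h · ρ_c / (ρ_m − ρ_c) = 1.093 km × 2840 / (3390 − 2840) = 5.64 km.

5.64 km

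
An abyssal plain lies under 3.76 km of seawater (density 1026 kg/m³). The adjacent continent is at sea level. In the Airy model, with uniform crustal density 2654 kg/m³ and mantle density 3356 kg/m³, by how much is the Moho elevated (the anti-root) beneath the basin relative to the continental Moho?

Isostatic balance requires: replacing crust with seawater at the top is compensated by replacing crust with mantle at the base: d (ρ_c − ρ_w) = a (ρ_m − ρ_c).
a = d (ρ_c − ρ_w)/(ρ_m − ρ_c) = 3.76 km × 1628/702 = 8.72 km.

8.72 km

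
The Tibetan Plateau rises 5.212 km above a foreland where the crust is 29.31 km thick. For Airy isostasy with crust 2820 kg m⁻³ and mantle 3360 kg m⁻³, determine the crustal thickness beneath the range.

Root depth r = h ρ_c / (ρ_m − ρ_c) = 5.212 km × 2820 / 540 = 27.22 km.
Total thickness = T + h + r = 29.31 km + 5.212 km + 27.22 km = 61.7 km.

61.7 km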